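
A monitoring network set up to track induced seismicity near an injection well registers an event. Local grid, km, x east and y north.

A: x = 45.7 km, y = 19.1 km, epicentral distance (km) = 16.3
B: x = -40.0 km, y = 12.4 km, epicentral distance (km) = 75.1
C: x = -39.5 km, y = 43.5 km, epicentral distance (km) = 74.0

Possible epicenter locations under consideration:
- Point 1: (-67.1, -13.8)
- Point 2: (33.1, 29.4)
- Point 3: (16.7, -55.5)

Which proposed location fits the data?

For each candidate, compare |candidate − station| to the reported distance:
Point 1: residuals A 101.2, B 37.4, C 10.4 → max 101.2 km
Point 2: residuals A 0.0, B 0.0, C 0.0 → max 0.0 km
Point 3: residuals A 63.7, B 13.4, C 39.8 → max 63.7 km
Only Point 2 has all residuals ≈ 0.

Point 2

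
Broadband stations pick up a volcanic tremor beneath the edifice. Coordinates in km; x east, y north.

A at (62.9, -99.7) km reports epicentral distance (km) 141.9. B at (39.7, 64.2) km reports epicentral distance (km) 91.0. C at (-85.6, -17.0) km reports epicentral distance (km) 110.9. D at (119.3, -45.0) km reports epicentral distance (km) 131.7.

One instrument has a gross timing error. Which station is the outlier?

Solve using three stations at a time. Using A, C, D (subtract circle equations pairwise → linear system) gives (x, y) ≈ (13.3, 33.3).
Distances from that point to each station vs reported:
  A: calculated 142.0 vs reported 141.9 → residual 0.1 km
  B: calculated 40.6 vs reported 91.0 → residual 50.4 km
  C: calculated 111.0 vs reported 110.9 → residual 0.1 km
  D: calculated 131.8 vs reported 131.7 → residual 0.1 km
A, C, D are mutually consistent (residuals ≈ 0); B is off by 50.4 km.

B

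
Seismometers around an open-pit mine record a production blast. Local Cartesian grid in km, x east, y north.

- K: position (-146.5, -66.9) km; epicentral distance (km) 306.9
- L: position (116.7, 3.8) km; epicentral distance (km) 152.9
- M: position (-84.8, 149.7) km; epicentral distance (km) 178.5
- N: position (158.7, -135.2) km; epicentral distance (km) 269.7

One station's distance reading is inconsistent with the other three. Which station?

Solve using three stations at a time. Using K, M, N (subtract circle equations pairwise → linear system) gives (x, y) ≈ (92.1, 126.1).
Distances from that point to each station vs reported:
  K: calculated 306.9 vs reported 306.9 → residual 0.0 km
  L: calculated 124.8 vs reported 152.9 → residual 28.1 km
  M: calculated 178.4 vs reported 178.5 → residual 0.1 km
  N: calculated 269.7 vs reported 269.7 → residual 0.0 km
K, M, N are mutually consistent (residuals ≈ 0); L is off by 28.1 km.

L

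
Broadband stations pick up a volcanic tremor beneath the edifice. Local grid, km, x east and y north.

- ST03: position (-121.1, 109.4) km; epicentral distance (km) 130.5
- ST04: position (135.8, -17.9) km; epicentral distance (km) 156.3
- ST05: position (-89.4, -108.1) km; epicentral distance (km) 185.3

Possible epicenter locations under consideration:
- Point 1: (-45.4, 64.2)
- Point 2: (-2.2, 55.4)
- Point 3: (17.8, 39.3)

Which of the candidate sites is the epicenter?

For each candidate, compare |candidate − station| to the reported distance:
Point 1: residuals ST03 42.3, ST04 42.6, ST05 7.5 → max 42.6 km
Point 2: residuals ST03 0.1, ST04 0.0, ST05 0.0 → max 0.1 km
Point 3: residuals ST03 25.1, ST04 25.2, ST05 3.0 → max 25.2 km
Only Point 2 has all residuals ≈ 0.

Point 2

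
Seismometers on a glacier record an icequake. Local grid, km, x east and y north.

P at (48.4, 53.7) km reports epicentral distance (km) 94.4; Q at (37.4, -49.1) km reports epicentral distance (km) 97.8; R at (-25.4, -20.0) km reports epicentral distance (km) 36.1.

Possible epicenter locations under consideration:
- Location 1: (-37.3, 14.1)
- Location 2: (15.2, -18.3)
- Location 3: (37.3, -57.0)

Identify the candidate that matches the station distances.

Location 1

For each candidate, compare |candidate − station| to the reported distance:
Location 1: residuals P 0.0, Q 0.0, R 0.0 → max 0.0 km
Location 2: residuals P 15.1, Q 59.8, R 4.5 → max 59.8 km
Location 3: residuals P 16.9, Q 89.9, R 36.7 → max 89.9 km
Only Location 1 has all residuals ≈ 0.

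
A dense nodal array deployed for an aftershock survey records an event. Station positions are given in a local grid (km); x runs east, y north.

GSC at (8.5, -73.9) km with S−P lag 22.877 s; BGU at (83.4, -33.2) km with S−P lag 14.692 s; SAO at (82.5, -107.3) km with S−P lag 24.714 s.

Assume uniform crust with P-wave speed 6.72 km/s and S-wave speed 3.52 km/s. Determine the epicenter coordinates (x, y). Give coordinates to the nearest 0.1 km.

Distance from S−P lag: d = Δt · v_P v_S / (v_P − v_S) = Δt · (6.72·3.52)/(6.72−3.52) ≈ 7.3920·Δt.
So d_GSC = 169.11, d_BGU = 108.60, d_SAO = 182.69 km.
Circle about each station: (x − 8.5)² + (y + 73.9)² = 169.11²; (x − 83.4)² + (y + 33.2)² = 108.60²; (x − 82.5)² + (y + 107.3)² = 182.69².
Subtracting the GSC equation from the BGU and SAO equations removes the quadratic terms:
149.8 x + 81.4 y = 19328.57
148.0 x − 66.8 y = 8008.64
Solving the 2×2 system: x ≈ 88.1, y ≈ 75.3 km.

(88.1, 75.3)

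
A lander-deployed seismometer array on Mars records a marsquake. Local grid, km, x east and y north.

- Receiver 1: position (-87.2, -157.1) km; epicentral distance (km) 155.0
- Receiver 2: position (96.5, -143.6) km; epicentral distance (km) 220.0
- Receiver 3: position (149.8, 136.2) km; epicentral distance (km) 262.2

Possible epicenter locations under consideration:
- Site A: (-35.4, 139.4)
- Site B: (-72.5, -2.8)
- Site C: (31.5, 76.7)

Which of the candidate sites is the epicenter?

For each candidate, compare |candidate − station| to the reported distance:
Site A: residuals Receiver 1 146.0, Receiver 2 92.2, Receiver 3 77.0 → max 146.0 km
Site B: residuals Receiver 1 0.0, Receiver 2 0.0, Receiver 3 0.0 → max 0.0 km
Site C: residuals Receiver 1 107.2, Receiver 2 9.7, Receiver 3 129.8 → max 129.8 km
Only Site B has all residuals ≈ 0.

Site B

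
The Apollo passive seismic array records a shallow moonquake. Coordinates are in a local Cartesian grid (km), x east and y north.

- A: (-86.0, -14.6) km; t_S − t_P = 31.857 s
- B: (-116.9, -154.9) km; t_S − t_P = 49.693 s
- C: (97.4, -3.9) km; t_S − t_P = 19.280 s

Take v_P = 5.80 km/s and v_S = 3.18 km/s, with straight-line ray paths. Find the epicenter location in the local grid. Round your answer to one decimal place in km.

Distance from S−P lag: d = Δt · v_P v_S / (v_P − v_S) = Δt · (5.80·3.18)/(5.80−3.18) ≈ 7.0397·Δt.
So d_A = 224.26, d_B = 349.82, d_C = 135.73 km.
Circle about each station: (x + 86.0)² + (y + 14.6)² = 224.26²; (x + 116.9)² + (y + 154.9)² = 349.82²; (x − 97.4)² + (y + 3.9)² = 135.73².
Subtracting pairs of circle equations eliminates x²+y² and gives linear equations (the radical axes):
-61.8 x − 280.6 y = -42031.02
366.8 x + 21.4 y = 33762.72
Solving the 2×2 system: x ≈ 84.4, y ≈ 131.2 km.

84.4 km east, 131.2 km north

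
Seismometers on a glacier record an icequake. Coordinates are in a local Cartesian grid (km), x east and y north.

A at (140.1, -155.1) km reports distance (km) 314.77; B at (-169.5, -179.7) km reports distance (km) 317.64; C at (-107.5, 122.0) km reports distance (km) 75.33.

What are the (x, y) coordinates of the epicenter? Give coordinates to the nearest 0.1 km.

-33.6 km east, 107.4 km north

Circle about each station: (x − 140.1)² + (y + 155.1)² = 314.77²; (x + 169.5)² + (y + 179.7)² = 317.64²; (x + 107.5)² + (y − 122.0)² = 75.33².
Subtracting the A equation from the B and C equations removes the quadratic terms:
-619.2 x − 49.2 y = 15523.30
-495.2 x + 554.2 y = 76161.77
Solving the 2×2 system: x ≈ -33.6, y ≈ 107.4 km.
Check against A (with the unrounded x, y): √((x − 140.1)²+(y + 155.1)²) = 314.77 ≈ 314.77 km. ✓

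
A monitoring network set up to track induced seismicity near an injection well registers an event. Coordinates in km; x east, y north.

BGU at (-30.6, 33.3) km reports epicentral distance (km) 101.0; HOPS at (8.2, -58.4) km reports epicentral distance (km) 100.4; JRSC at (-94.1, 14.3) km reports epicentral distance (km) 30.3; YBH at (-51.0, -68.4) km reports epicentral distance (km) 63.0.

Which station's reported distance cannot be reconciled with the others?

Solve using three stations at a time. Using HOPS, JRSC, YBH (subtract circle equations pairwise → linear system) gives (x, y) ≈ (-81.5, -13.3).
Distances from that point to each station vs reported:
  BGU: calculated 69.0 vs reported 101.0 → residual 32.0 km
  HOPS: calculated 100.4 vs reported 100.4 → residual 0.0 km
  JRSC: calculated 30.3 vs reported 30.3 → residual 0.0 km
  YBH: calculated 63.0 vs reported 63.0 → residual 0.0 km
HOPS, JRSC, YBH are mutually consistent (residuals ≈ 0); BGU is off by 32.0 km.

BGU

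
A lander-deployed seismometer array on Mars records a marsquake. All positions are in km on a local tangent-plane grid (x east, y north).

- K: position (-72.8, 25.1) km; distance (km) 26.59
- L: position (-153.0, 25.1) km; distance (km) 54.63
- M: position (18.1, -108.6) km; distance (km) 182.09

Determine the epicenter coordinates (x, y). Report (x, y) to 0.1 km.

Circle about each station: (x + 72.8)² + (y − 25.1)² = 26.59²; (x + 153.0)² + (y − 25.1)² = 54.63²; (x − 18.1)² + (y + 108.6)² = 182.09².
Subtracting the K equation from the L and M equations removes the quadratic terms:
-160.4 x + 0.0 y = 15831.75
181.8 x − 267.4 y = -26258.02
Solving the 2×2 system: x ≈ -98.7, y ≈ 31.1 km.
Check against K (with the unrounded x, y): √((x + 72.8)²+(y − 25.1)²) = 26.59 ≈ 26.59 km. ✓

x ≈ -98.7 km, y ≈ 31.1 km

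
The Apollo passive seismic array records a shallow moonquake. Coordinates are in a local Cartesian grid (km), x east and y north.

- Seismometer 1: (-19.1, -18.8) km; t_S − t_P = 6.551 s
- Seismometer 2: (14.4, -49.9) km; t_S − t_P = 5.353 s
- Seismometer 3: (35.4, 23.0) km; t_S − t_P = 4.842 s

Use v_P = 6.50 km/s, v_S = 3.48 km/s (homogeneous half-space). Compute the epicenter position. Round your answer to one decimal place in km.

Distance from S−P lag: d = Δt · v_P v_S / (v_P − v_S) = Δt · (6.50·3.48)/(6.50−3.48) ≈ 7.4901·Δt.
So d_Seismometer 1 = 49.07, d_Seismometer 2 = 40.09, d_Seismometer 3 = 36.27 km.
Circle about each station: (x + 19.1)² + (y + 18.8)² = 49.07²; (x − 14.4)² + (y + 49.9)² = 40.09²; (x − 35.4)² + (y − 23.0)² = 36.27².
Subtracting pairs of circle equations eliminates x²+y² and gives linear equations (the radical axes):
67.0 x − 62.2 y = 2779.78
109.0 x + 83.6 y = 2156.26
Solving the 2×2 system: x ≈ 29.6, y ≈ -12.8 km.

29.6 km east, -12.8 km north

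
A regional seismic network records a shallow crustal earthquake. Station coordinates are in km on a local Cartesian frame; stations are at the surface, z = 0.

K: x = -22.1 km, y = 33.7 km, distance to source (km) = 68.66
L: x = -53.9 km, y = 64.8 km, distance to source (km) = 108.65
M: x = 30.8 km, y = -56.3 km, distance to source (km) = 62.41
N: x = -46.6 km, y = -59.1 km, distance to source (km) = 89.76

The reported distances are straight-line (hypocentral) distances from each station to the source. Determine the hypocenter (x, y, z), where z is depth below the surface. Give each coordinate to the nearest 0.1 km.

Each station gives a sphere (x−x_i)² + (y−y_i)² + z² = d_i² (stations at z=0).
Subtracting the K sphere from L and M: z² cancels, leaving linear equations in x and y:
-63.6 x + 62.2 y = -1610.48
105.8 x − 180.0 y = 3313.42
Solving: x ≈ 17.215, y ≈ -8.289 km (keep extra digits for the depth step; rounded: 17.2, -8.3).
Then from the K sphere: z² = 68.66² − (x + 22.1)² − (y − 33.7)² with x = 17.215, y = -8.289, so z ≈ 37.489 ≈ 37.5 km.
Check against N (with the unrounded solution): distance 89.78 ≈ 89.76 km. ✓

x ≈ 17.2 km, y ≈ -8.3 km, depth ≈ 37.5 km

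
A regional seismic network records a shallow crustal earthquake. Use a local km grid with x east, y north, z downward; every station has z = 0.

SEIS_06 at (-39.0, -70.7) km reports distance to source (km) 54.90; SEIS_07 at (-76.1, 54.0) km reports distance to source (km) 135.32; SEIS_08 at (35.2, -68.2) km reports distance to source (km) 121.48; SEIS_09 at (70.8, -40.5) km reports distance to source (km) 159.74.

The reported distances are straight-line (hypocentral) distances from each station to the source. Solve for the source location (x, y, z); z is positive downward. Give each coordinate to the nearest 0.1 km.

Each station gives a sphere (x−x_i)² + (y−y_i)² + z² = d_i² (stations at z=0).
Subtracting the SEIS_06 sphere from SEIS_07 and SEIS_08: z² cancels, leaving linear equations in x and y:
-74.2 x + 249.4 y = -13109.77
148.4 x + 5.0 y = -12372.59
Solving: x ≈ -80.792, y ≈ -76.602 km (keep extra digits for the depth step; rounded: -80.8, -76.6).
Then from the SEIS_06 sphere: z² = 54.90² − (x + 39.0)² − (y + 70.7)² with x = -80.792, y = -76.602, so z ≈ 35.108 ≈ 35.1 km.

x ≈ -80.8 km, y ≈ -76.6 km, depth ≈ 35.1 km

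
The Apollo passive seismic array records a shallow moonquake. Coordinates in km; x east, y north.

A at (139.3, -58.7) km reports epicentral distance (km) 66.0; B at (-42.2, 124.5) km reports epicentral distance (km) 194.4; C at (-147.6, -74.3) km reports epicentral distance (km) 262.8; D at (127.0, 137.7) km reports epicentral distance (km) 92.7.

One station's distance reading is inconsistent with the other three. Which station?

Solve using three stations at a time. Using A, B, C (subtract circle equations pairwise → linear system) gives (x, y) ≈ (105.1, -2.3).
Distances from that point to each station vs reported:
  A: calculated 65.9 vs reported 66.0 → residual 0.1 km
  B: calculated 194.4 vs reported 194.4 → residual 0.0 km
  C: calculated 262.8 vs reported 262.8 → residual 0.0 km
  D: calculated 141.7 vs reported 92.7 → residual 49.0 km
A, B, C are mutually consistent (residuals ≈ 0); D is off by 49.0 km.

D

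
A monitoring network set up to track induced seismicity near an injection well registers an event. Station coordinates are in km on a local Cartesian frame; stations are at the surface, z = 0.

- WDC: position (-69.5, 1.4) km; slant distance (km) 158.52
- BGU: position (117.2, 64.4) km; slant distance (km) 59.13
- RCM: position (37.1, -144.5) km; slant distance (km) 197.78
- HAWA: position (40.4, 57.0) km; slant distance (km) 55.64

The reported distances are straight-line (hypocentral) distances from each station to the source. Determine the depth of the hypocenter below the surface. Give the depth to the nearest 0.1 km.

Each station gives a sphere (x−x_i)² + (y−y_i)² + z² = d_i² (stations at z=0).
Subtracting the WDC sphere from BGU and RCM: z² cancels, leaving linear equations in x and y:
373.4 x + 126.0 y = 34683.22
213.2 x − 291.8 y = 3436.11
Solving: x ≈ 77.701, y ≈ 44.996 km (keep extra digits for the depth step; rounded: 77.7, 45.0).
Then from the WDC sphere: z² = 158.52² − (x + 69.5)² − (y − 1.4)² with x = 77.701, y = 44.996, so z ≈ 39.495 ≈ 39.5 km.

z ≈ 39.5 km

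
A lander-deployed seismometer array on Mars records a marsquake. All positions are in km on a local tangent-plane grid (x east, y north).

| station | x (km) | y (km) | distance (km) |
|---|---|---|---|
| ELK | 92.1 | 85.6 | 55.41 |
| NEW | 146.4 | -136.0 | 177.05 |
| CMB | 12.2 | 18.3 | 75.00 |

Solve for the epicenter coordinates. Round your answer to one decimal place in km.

86.2 km east, 30.5 km north

Circle about each station: (x − 92.1)² + (y − 85.6)² = 55.41²; (x − 146.4)² + (y + 136.0)² = 177.05²; (x − 12.2)² + (y − 18.3)² = 75.00².
Subtracting the ELK equation from the NEW and CMB equations removes the quadratic terms:
108.6 x − 443.2 y = -4157.24
-159.8 x − 134.6 y = -17880.77
Solving the 2×2 system: x ≈ 86.2, y ≈ 30.5 km.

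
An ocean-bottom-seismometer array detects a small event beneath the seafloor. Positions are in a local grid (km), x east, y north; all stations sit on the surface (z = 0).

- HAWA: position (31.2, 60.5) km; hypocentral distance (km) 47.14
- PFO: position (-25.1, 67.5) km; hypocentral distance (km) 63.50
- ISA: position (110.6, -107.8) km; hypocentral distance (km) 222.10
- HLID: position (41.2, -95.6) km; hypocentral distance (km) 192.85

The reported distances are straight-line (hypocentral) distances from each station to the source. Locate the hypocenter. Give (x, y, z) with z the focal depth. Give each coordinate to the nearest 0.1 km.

x ≈ 22.8 km, y ≈ 93.6 km, depth ≈ 32.5 km

Each station gives a sphere (x−x_i)² + (y−y_i)² + z² = d_i² (stations at z=0).
Subtracting the HAWA sphere from PFO and ISA: z² cancels, leaving linear equations in x and y:
-112.6 x + 14.0 y = -1257.50
158.8 x − 336.6 y = -27886.72
Solving: x ≈ 22.806, y ≈ 93.608 km (keep extra digits for the depth step; rounded: 22.8, 93.6).
Then from the HAWA sphere: z² = 47.14² − (x − 31.2)² − (y − 60.5)² with x = 22.806, y = 93.608, so z ≈ 32.490 ≈ 32.5 km.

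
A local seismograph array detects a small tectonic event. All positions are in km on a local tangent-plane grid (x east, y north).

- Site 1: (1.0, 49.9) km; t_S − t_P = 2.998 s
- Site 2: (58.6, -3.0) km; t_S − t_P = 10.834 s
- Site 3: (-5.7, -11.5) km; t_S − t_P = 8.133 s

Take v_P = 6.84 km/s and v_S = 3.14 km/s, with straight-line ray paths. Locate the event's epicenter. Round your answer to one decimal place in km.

Distance from S−P lag: d = Δt · v_P v_S / (v_P − v_S) = Δt · (6.84·3.14)/(6.84−3.14) ≈ 5.8048·Δt.
So d_Site 1 = 17.40, d_Site 2 = 62.89, d_Site 3 = 47.21 km.
Circle about each station: (x − 1.0)² + (y − 49.9)² = 17.40²; (x − 58.6)² + (y + 3.0)² = 62.89²; (x + 5.7)² + (y + 11.5)² = 47.21².
Subtracting pairs of circle equations eliminates x²+y² and gives linear equations (the radical axes):
115.2 x − 105.8 y = -2700.44
-13.4 x − 122.8 y = -4252.29
Solving the 2×2 system: x ≈ 7.6, y ≈ 33.8 km.

(7.6, 33.8)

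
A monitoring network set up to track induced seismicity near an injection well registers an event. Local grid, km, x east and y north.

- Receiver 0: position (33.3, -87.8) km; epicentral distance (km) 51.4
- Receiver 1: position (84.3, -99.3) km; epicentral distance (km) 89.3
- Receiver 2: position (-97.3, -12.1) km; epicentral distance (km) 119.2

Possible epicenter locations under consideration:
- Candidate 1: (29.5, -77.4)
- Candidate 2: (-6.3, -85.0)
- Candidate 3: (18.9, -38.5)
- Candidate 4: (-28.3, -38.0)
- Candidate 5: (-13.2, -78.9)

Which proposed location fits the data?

Candidate 3

For each candidate, compare |candidate − station| to the reported distance:
Candidate 1: residuals Receiver 0 40.3, Receiver 1 30.3, Receiver 2 23.4 → max 40.3 km
Candidate 2: residuals Receiver 0 11.7, Receiver 1 2.4, Receiver 2 2.6 → max 11.7 km
Candidate 3: residuals Receiver 0 0.0, Receiver 1 0.0, Receiver 2 0.0 → max 0.0 km
Candidate 4: residuals Receiver 0 27.8, Receiver 1 38.9, Receiver 2 45.5 → max 45.5 km
Candidate 5: residuals Receiver 0 4.1, Receiver 1 10.3, Receiver 2 11.8 → max 11.8 km
Only Candidate 3 has all residuals ≈ 0.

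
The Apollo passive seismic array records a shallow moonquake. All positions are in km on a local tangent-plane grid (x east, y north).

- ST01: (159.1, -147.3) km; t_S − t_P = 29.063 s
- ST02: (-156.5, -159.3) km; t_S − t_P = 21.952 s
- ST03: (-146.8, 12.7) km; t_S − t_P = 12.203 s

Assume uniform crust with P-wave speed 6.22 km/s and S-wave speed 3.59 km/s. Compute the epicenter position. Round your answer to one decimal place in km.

(-45.6, -9.5)

Distance from S−P lag: d = Δt · v_P v_S / (v_P − v_S) = Δt · (6.22·3.59)/(6.22−3.59) ≈ 8.4904·Δt.
So d_ST01 = 246.76, d_ST02 = 186.38, d_ST03 = 103.61 km.
Circle about each station: (x − 159.1)² + (y + 147.3)² = 246.76²; (x + 156.5)² + (y + 159.3)² = 186.38²; (x + 146.8)² + (y − 12.7)² = 103.61².
Subtracting the ST01 equation from the ST02 and ST03 equations removes the quadratic terms:
-631.2 x − 24.0 y = 29011.63
-611.8 x + 320.0 y = 24856.90
Solving the 2×2 system: x ≈ -45.6, y ≈ -9.5 km.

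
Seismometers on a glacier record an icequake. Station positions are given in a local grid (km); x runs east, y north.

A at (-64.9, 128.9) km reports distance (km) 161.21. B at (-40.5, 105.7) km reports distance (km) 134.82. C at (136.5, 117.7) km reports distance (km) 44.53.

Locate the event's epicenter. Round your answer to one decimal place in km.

(94.3, 103.5)

Circle about each station: (x + 64.9)² + (y − 128.9)² = 161.21²; (x + 40.5)² + (y − 105.7)² = 134.82²; (x − 136.5)² + (y − 117.7)² = 44.53².
Subtracting the A equation from the B and C equations removes the quadratic terms:
48.8 x − 46.4 y = -202.25
402.8 x − 22.4 y = 35664.06
Solving the 2×2 system: x ≈ 94.3, y ≈ 103.5 km.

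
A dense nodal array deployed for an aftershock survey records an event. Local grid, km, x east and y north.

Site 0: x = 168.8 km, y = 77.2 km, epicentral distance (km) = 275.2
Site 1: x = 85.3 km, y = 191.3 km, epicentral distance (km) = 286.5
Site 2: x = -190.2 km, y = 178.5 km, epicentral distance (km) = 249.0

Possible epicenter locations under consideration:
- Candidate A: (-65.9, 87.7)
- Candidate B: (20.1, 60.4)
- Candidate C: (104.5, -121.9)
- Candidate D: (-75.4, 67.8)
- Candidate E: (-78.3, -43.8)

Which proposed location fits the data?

For each candidate, compare |candidate − station| to the reported distance:
Candidate A: residuals Site 0 40.3, Site 1 103.2, Site 2 95.1 → max 103.2 km
Candidate B: residuals Site 0 125.6, Site 1 140.3, Site 2 7.8 → max 140.3 km
Candidate C: residuals Site 0 66.0, Site 1 27.3, Site 2 171.8 → max 171.8 km
Candidate D: residuals Site 0 30.8, Site 1 83.8, Site 2 89.5 → max 89.5 km
Candidate E: residuals Site 0 0.1, Site 1 0.1, Site 2 0.1 → max 0.1 km
Only Candidate E has all residuals ≈ 0.

Candidate E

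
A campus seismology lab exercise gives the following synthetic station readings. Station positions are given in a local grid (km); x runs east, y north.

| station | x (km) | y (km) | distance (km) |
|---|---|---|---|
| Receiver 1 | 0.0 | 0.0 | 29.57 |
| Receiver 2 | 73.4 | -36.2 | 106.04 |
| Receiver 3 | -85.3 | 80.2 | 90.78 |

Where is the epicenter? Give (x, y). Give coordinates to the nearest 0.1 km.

x ≈ -11.6 km, y ≈ 27.2 km

Circle about each station: x² + y² = 29.57²; (x − 73.4)² + (y + 36.2)² = 106.04²; (x + 85.3)² + (y − 80.2)² = 90.78².
Subtracting the Receiver 1 equation from the Receiver 2 and Receiver 3 equations removes the quadratic terms:
146.8 x − 72.4 y = -3672.10
-170.6 x + 160.4 y = 6341.51
Solving the 2×2 system: x ≈ -11.6, y ≈ 27.2 km.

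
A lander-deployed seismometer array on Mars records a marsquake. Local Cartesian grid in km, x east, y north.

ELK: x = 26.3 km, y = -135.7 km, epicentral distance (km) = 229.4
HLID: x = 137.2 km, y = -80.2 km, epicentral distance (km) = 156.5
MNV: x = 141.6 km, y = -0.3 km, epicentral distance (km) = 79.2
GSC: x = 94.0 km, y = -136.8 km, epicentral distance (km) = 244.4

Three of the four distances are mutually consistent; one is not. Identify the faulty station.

GSC

Solve using three stations at a time. Using ELK, HLID, MNV (subtract circle equations pairwise → linear system) gives (x, y) ≈ (117.0, 75.0).
Distances from that point to each station vs reported:
  ELK: calculated 229.4 vs reported 229.4 → residual 0.0 km
  HLID: calculated 156.5 vs reported 156.5 → residual 0.0 km
  MNV: calculated 79.2 vs reported 79.2 → residual 0.0 km
  GSC: calculated 213.0 vs reported 244.4 → residual 31.4 km
ELK, HLID, MNV are mutually consistent (residuals ≈ 0); GSC is off by 31.4 km.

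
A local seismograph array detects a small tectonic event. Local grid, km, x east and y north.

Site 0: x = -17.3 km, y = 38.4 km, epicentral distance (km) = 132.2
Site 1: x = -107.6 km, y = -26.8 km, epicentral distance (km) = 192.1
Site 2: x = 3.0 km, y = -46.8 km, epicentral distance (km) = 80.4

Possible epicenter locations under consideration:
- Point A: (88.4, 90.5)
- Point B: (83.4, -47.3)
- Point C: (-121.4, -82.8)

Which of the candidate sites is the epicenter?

Point B

For each candidate, compare |candidate − station| to the reported distance:
Point A: residuals Site 0 14.4, Site 1 36.3, Site 2 81.3 → max 81.3 km
Point B: residuals Site 0 0.0, Site 1 0.0, Site 2 0.0 → max 0.0 km
Point C: residuals Site 0 27.6, Site 1 134.4, Site 2 49.1 → max 134.4 km
Only Point B has all residuals ≈ 0.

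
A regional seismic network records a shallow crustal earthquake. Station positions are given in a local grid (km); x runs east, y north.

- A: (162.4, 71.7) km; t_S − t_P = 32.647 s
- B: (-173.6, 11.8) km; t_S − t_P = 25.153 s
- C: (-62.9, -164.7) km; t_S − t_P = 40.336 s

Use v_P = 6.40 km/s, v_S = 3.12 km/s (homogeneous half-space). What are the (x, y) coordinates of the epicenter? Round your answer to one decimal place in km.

-36.2 km east, 79.4 km north

Distance from S−P lag: d = Δt · v_P v_S / (v_P − v_S) = Δt · (6.40·3.12)/(6.40−3.12) ≈ 6.0878·Δt.
So d_A = 198.75, d_B = 153.13, d_C = 245.56 km.
Circle about each station: (x − 162.4)² + (y − 71.7)² = 198.75²; (x + 173.6)² + (y − 11.8)² = 153.13²; (x + 62.9)² + (y + 164.7)² = 245.56².
Subtracting the A equation from the B and C equations removes the quadratic terms:
-672.0 x − 119.8 y = 14814.32
-450.6 x − 472.8 y = -21230.30
Solving the 2×2 system: x ≈ -36.2, y ≈ 79.4 km.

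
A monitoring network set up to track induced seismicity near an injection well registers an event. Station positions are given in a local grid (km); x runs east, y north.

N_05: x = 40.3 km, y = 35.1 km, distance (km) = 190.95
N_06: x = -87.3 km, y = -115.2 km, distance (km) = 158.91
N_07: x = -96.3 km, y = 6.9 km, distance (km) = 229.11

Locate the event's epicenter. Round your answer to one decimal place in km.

Circle about each station: (x − 40.3)² + (y − 35.1)² = 190.95²; (x + 87.3)² + (y + 115.2)² = 158.91²; (x + 96.3)² + (y − 6.9)² = 229.11².
Subtracting pairs of circle equations eliminates x²+y² and gives linear equations (the radical axes):
-255.2 x − 300.6 y = 29245.74
-273.2 x − 56.4 y = -9564.29
Solving the 2×2 system: x ≈ 66.8, y ≈ -154.0 km.
Check against N_05 (with the unrounded x, y): √((x − 40.3)²+(y − 35.1)²) = 190.95 ≈ 190.95 km. ✓

(66.8, -154.0)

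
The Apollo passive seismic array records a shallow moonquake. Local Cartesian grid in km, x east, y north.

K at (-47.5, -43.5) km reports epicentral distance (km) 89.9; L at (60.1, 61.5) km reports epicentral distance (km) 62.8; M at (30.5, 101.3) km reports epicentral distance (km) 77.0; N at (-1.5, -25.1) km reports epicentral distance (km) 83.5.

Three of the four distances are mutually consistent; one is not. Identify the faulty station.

N

Solve using three stations at a time. Using K, L, M (subtract circle equations pairwise → linear system) gives (x, y) ≈ (7.0, 28.0).
Distances from that point to each station vs reported:
  K: calculated 89.9 vs reported 89.9 → residual 0.0 km
  L: calculated 62.8 vs reported 62.8 → residual 0.0 km
  M: calculated 77.0 vs reported 77.0 → residual 0.0 km
  N: calculated 53.8 vs reported 83.5 → residual 29.7 km
K, L, M are mutually consistent (residuals ≈ 0); N is off by 29.7 km.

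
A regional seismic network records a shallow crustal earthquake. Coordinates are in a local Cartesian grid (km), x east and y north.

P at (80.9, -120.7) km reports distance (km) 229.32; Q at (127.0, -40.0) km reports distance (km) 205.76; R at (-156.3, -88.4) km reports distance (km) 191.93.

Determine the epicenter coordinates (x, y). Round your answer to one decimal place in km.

Circle about each station: (x − 80.9)² + (y + 120.7)² = 229.32²; (x − 127.0)² + (y + 40.0)² = 205.76²; (x + 156.3)² + (y + 88.4)² = 191.93².
Subtracting pairs of circle equations eliminates x²+y² and gives linear equations (the radical axes):
92.2 x + 161.4 y = 6866.18
-474.4 x + 64.6 y = 26881.49
Solving the 2×2 system: x ≈ -47.2, y ≈ 69.5 km.
Check against P (with the unrounded x, y): √((x − 80.9)²+(y + 120.7)²) = 229.32 ≈ 229.32 km. ✓

(-47.2, 69.5)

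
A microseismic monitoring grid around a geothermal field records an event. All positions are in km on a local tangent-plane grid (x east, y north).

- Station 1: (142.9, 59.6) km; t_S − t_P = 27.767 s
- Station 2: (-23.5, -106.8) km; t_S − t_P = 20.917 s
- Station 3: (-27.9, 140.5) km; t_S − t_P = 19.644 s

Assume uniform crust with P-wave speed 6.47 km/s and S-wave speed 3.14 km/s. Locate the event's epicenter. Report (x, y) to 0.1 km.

Distance from S−P lag: d = Δt · v_P v_S / (v_P − v_S) = Δt · (6.47·3.14)/(6.47−3.14) ≈ 6.1008·Δt.
So d_Station 1 = 169.40, d_Station 2 = 127.61, d_Station 3 = 119.84 km.
Circle about each station: (x − 142.9)² + (y − 59.6)² = 169.40²; (x + 23.5)² + (y + 106.8)² = 127.61²; (x + 27.9)² + (y − 140.5)² = 119.84².
Subtracting the Station 1 equation from the Station 2 and Station 3 equations removes the quadratic terms:
-332.8 x − 332.8 y = 397.97
-341.6 x + 161.8 y = 10880.82
Solving the 2×2 system: x ≈ -22.0, y ≈ 20.8 km.

(-22.0, 20.8)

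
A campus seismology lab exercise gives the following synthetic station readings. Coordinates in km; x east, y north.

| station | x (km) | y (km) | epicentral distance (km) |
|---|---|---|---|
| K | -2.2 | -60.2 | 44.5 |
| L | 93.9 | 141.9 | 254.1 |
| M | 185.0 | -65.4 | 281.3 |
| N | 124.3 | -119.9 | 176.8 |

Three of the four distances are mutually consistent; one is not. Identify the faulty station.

Solve using three stations at a time. Using K, L, N (subtract circle equations pairwise → linear system) gives (x, y) ≈ (-45.5, -70.6).
Distances from that point to each station vs reported:
  K: calculated 44.5 vs reported 44.5 → residual 0.0 km
  L: calculated 254.1 vs reported 254.1 → residual 0.0 km
  M: calculated 230.5 vs reported 281.3 → residual 50.8 km
  N: calculated 176.8 vs reported 176.8 → residual 0.0 km
K, L, N are mutually consistent (residuals ≈ 0); M is off by 50.8 km.

M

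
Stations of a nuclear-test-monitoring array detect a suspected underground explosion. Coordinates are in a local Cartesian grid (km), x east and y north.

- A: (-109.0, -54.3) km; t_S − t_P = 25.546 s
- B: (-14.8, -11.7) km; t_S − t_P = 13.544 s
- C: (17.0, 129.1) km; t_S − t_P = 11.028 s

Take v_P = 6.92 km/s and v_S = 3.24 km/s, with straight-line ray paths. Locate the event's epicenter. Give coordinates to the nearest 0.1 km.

Distance from S−P lag: d = Δt · v_P v_S / (v_P − v_S) = Δt · (6.92·3.24)/(6.92−3.24) ≈ 6.0926·Δt.
So d_A = 155.64, d_B = 82.52, d_C = 67.19 km.
Circle about each station: (x + 109.0)² + (y + 54.3)² = 155.64²; (x + 14.8)² + (y + 11.7)² = 82.52²; (x − 17.0)² + (y − 129.1)² = 67.19².
Subtracting the A equation from the B and C equations removes the quadratic terms:
188.4 x + 85.2 y = 2940.70
252.0 x + 366.8 y = 21835.63
Solving the 2×2 system: x ≈ -16.4, y ≈ 70.8 km.
Check against A (with the unrounded x, y): √((x + 109.0)²+(y + 54.3)²) = 155.64 ≈ 155.64 km. ✓

-16.4 km east, 70.8 km north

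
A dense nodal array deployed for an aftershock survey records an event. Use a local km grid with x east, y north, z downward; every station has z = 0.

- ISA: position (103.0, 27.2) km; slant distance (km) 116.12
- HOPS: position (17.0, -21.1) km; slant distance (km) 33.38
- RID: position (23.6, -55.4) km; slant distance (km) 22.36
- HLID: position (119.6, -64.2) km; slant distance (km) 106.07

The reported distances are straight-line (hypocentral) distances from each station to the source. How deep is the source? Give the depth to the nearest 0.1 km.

z ≈ 19.9 km

Each station gives a sphere (x−x_i)² + (y−y_i)² + z² = d_i² (stations at z=0).
Subtracting the ISA sphere from HOPS and RID: z² cancels, leaving linear equations in x and y:
-172.0 x − 96.6 y = 1755.00
-158.8 x − 165.2 y = 5261.16
Solving: x ≈ 16.697, y ≈ -47.897 km (keep extra digits for the depth step; rounded: 16.7, -47.9).
Then from the ISA sphere: z² = 116.12² − (x − 103.0)² − (y − 27.2)² with x = 16.697, y = -47.897, so z ≈ 19.902 ≈ 19.9 km.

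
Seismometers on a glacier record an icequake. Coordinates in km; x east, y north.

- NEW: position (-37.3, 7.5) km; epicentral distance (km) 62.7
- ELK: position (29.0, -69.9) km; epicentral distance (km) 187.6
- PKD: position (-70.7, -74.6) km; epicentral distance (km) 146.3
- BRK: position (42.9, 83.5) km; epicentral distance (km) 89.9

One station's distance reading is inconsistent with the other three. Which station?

ELK

Solve using three stations at a time. Using NEW, PKD, BRK (subtract circle equations pairwise → linear system) gives (x, y) ≈ (-45.9, 69.6).
Distances from that point to each station vs reported:
  NEW: calculated 62.6 vs reported 62.7 → residual 0.1 km
  ELK: calculated 158.3 vs reported 187.6 → residual 29.3 km
  PKD: calculated 146.3 vs reported 146.3 → residual 0.0 km
  BRK: calculated 89.9 vs reported 89.9 → residual 0.0 km
NEW, PKD, BRK are mutually consistent (residuals ≈ 0); ELK is off by 29.3 km.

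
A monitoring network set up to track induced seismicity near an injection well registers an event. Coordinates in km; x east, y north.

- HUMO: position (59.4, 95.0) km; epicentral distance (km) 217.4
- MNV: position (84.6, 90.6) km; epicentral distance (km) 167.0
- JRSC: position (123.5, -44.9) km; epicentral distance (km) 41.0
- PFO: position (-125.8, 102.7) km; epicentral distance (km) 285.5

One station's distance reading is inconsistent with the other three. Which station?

Solve using three stations at a time. Using MNV, JRSC, PFO (subtract circle equations pairwise → linear system) gives (x, y) ≈ (96.9, -75.9).
Distances from that point to each station vs reported:
  HUMO: calculated 175.0 vs reported 217.4 → residual 42.4 km
  MNV: calculated 167.0 vs reported 167.0 → residual 0.0 km
  JRSC: calculated 40.9 vs reported 41.0 → residual 0.1 km
  PFO: calculated 285.5 vs reported 285.5 → residual 0.0 km
MNV, JRSC, PFO are mutually consistent (residuals ≈ 0); HUMO is off by 42.4 km.

HUMO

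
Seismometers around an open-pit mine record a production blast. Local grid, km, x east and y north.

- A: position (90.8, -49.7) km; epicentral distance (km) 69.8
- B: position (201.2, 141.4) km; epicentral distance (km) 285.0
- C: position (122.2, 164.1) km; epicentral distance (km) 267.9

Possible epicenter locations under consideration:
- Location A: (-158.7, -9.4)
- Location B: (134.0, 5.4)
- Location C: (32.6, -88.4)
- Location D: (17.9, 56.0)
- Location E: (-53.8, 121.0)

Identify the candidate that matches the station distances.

Location C

For each candidate, compare |candidate − station| to the reported distance:
Location A: residuals A 182.9, B 105.2, C 62.3 → max 182.9 km
Location B: residuals A 0.2, B 133.3, C 108.8 → max 133.3 km
Location C: residuals A 0.1, B 0.0, C 0.0 → max 0.1 km
Location D: residuals A 58.6, B 82.8, C 117.7 → max 117.7 km
Location E: residuals A 153.9, B 29.2, C 86.7 → max 153.9 km
Only Location C has all residuals ≈ 0.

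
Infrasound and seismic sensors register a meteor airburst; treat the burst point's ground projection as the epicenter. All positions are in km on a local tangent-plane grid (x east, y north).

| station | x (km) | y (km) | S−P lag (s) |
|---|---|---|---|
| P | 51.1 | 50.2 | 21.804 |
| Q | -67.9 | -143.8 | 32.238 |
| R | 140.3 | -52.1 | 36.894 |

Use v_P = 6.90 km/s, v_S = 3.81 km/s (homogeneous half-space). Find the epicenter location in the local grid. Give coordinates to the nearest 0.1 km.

(-118.3, 125.8)

Distance from S−P lag: d = Δt · v_P v_S / (v_P − v_S) = Δt · (6.90·3.81)/(6.90−3.81) ≈ 8.5078·Δt.
So d_P = 185.50, d_Q = 274.27, d_R = 313.89 km.
Circle about each station: (x − 51.1)² + (y − 50.2)² = 185.50²; (x + 67.9)² + (y + 143.8)² = 274.27²; (x − 140.3)² + (y + 52.1)² = 313.89².
Subtracting pairs of circle equations eliminates x²+y² and gives linear equations (the radical axes):
-238.0 x − 388.0 y = -20656.18
178.4 x − 204.6 y = -46849.43
Solving the 2×2 system: x ≈ -118.3, y ≈ 125.8 km.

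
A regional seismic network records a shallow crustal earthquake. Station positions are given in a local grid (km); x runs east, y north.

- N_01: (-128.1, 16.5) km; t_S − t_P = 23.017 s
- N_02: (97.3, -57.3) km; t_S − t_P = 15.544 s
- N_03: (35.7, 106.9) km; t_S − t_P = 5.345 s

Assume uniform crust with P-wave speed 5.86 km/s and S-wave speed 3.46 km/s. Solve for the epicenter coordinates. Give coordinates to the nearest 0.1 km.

Distance from S−P lag: d = Δt · v_P v_S / (v_P − v_S) = Δt · (5.86·3.46)/(5.86−3.46) ≈ 8.4482·Δt.
So d_N_01 = 194.45, d_N_02 = 131.32, d_N_03 = 45.16 km.
Circle about each station: (x + 128.1)² + (y − 16.5)² = 194.45²; (x − 97.3)² + (y + 57.3)² = 131.32²; (x − 35.7)² + (y − 106.9)² = 45.16².
Subtracting pairs of circle equations eliminates x²+y² and gives linear equations (the radical axes):
450.8 x − 147.6 y = 16634.58
327.6 x + 180.8 y = 31791.62
Solving the 2×2 system: x ≈ 59.3, y ≈ 68.4 km.

(59.3, 68.4)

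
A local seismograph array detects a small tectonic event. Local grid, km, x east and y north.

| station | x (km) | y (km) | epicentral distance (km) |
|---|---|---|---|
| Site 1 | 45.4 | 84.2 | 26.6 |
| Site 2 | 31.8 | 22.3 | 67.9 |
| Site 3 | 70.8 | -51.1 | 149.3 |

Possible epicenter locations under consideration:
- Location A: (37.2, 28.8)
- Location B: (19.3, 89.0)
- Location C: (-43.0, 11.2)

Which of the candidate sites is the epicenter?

Location B

For each candidate, compare |candidate − station| to the reported distance:
Location A: residuals Site 1 29.4, Site 2 59.4, Site 3 62.6 → max 62.6 km
Location B: residuals Site 1 0.1, Site 2 0.0, Site 3 0.0 → max 0.1 km
Location C: residuals Site 1 88.0, Site 2 7.7, Site 3 19.6 → max 88.0 km
Only Location B has all residuals ≈ 0.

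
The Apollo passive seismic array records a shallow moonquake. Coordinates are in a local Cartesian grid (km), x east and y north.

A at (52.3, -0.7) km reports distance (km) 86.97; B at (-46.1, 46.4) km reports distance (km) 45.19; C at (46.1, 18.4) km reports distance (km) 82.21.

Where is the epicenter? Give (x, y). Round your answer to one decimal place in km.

Circle about each station: (x − 52.3)² + (y + 0.7)² = 86.97²; (x + 46.1)² + (y − 46.4)² = 45.19²; (x − 46.1)² + (y − 18.4)² = 82.21².
Subtracting the A equation from the B and C equations removes the quadratic terms:
-196.8 x + 94.2 y = 7064.03
-12.4 x + 38.2 y = 533.29
Solving the 2×2 system: x ≈ -34.6, y ≈ 2.7 km.

(-34.6, 2.7)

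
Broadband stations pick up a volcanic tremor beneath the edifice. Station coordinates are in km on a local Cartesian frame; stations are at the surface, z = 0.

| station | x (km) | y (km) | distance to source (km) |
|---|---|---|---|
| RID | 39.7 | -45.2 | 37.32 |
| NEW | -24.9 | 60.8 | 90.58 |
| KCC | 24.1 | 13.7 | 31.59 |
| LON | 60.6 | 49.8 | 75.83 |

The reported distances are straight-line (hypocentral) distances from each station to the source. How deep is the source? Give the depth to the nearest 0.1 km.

Each station gives a sphere (x−x_i)² + (y−y_i)² + z² = d_i² (stations at z=0).
Subtracting the RID sphere from NEW and KCC: z² cancels, leaving linear equations in x and y:
-129.2 x + 212.0 y = -6114.43
-31.2 x + 117.8 y = -2455.78
Solving: x ≈ 23.201, y ≈ -14.702 km (keep extra digits for the depth step; rounded: 23.2, -14.7).
Then from the RID sphere: z² = 37.32² − (x − 39.7)² − (y + 45.2)² with x = 23.201, y = -14.702, so z ≈ 13.800 ≈ 13.8 km.

depth ≈ 13.8 km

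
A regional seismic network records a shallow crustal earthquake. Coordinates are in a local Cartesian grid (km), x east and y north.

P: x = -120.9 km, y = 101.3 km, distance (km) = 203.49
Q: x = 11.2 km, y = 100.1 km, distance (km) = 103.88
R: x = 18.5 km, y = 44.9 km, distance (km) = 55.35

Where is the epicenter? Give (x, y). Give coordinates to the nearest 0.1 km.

Circle about each station: (x + 120.9)² + (y − 101.3)² = 203.49²; (x − 11.2)² + (y − 100.1)² = 103.88²; (x − 18.5)² + (y − 44.9)² = 55.35².
Subtracting the P equation from the Q and R equations removes the quadratic terms:
264.2 x − 2.4 y = 15884.08
278.8 x − 112.8 y = 15824.32
Solving the 2×2 system: x ≈ 60.2, y ≈ 8.5 km.

x ≈ 60.2 km, y ≈ 8.5 km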